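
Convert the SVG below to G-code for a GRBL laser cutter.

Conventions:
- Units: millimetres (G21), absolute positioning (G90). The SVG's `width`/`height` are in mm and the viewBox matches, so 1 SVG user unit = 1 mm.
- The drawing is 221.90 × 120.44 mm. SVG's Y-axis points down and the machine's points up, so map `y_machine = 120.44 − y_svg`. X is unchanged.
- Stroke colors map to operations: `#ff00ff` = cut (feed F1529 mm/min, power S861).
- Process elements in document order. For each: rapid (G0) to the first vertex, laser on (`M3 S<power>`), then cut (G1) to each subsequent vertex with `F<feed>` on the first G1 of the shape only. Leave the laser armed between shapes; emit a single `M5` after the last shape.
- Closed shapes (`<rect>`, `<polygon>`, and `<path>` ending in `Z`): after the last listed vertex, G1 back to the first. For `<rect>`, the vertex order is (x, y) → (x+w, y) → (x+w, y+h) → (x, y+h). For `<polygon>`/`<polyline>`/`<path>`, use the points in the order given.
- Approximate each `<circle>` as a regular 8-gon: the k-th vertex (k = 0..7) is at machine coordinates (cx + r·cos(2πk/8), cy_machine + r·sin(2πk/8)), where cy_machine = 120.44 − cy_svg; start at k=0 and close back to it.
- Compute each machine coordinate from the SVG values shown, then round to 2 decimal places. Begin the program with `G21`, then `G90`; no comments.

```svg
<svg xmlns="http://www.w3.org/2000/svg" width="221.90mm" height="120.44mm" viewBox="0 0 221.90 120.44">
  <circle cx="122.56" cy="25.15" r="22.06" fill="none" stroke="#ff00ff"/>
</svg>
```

1 u = 1 mm; y_m = 120.44 − y.

[1] `<circle>` circle, #ff00ff→cut S861 F1529: (144.62,95.29) → (138.16,110.89) → (122.56,117.35) → (106.96,110.89) → (100.50,95.29) → (106.96,79.69) → (122.56,73.23) → (138.16,79.69) → (144.62,95.29) (closed)

G21
G90
G0 X144.62 Y95.29
M3 S861
G1 X138.16 Y110.89 F1529
G1 X122.56 Y117.35
G1 X106.96 Y110.89
G1 X100.50 Y95.29
G1 X106.96 Y79.69
G1 X122.56 Y73.23
G1 X138.16 Y79.69
G1 X144.62 Y95.29
M5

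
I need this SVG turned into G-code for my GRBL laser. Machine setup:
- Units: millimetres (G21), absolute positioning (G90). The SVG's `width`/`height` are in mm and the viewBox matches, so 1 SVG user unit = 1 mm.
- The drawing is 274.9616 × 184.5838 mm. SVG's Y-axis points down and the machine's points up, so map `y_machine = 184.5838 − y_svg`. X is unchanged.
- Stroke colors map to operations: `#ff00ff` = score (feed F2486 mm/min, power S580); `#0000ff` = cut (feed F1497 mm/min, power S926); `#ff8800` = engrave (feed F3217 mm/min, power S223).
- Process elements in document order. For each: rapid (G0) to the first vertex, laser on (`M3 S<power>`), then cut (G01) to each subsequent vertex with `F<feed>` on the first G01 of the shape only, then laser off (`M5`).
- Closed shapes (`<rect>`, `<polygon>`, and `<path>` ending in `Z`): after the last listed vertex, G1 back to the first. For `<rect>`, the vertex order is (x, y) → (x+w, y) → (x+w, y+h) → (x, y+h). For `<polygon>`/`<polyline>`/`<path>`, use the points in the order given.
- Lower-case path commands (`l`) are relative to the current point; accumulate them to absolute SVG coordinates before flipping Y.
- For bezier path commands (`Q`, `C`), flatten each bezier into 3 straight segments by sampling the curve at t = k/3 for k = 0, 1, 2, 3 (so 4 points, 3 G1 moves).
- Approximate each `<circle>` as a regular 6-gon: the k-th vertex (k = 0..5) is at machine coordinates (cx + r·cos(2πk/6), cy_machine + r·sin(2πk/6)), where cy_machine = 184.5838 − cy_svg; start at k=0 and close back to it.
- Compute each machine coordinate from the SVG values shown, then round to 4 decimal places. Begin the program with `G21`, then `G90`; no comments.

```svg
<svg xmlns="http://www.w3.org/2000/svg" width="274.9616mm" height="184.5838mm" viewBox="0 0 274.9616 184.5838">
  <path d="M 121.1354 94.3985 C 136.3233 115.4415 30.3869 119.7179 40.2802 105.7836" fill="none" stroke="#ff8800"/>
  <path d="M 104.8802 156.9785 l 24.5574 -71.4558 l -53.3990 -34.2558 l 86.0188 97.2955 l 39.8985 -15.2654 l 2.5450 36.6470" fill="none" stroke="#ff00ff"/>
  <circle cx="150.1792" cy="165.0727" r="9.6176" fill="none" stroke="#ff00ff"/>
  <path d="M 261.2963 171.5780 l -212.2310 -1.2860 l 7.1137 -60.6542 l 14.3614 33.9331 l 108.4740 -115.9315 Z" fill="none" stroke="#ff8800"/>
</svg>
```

Since the viewBox matches the mm dimensions, user units are millimetres directly. The only transform is the Y-flip y_m = 184.5838 − y_svg.

Shape 1 is a cubic bezier drawn with `<path>`. Its stroke #ff8800 means engrave at S223, F3217. After flipping Y the toolpath is (121.1354,90.1853) → (104.7246,74.7847) → (60.2207,70.8826) → (40.2802,78.8002).

Shape 2 is a open polyline drawn with `<path>`. Its stroke #ff00ff means score at S580, F2486. After flipping Y the toolpath is (104.8802,27.6053) → (129.4376,99.0611) → (76.0386,133.3169) → (162.0574,36.0214) → (201.9559,51.2868) → (204.5009,14.6398).

Shape 3 is a circle drawn with `<circle>`. Its stroke #ff00ff means score at S580, F2486. After flipping Y the toolpath is (159.7968,19.5111) → (154.9880,27.8402) → (145.3704,27.8402) → (140.5616,19.5111) → (145.3704,11.1820) → (154.9880,11.1820) → (159.7968,19.5111), returning to the start.

Shape 4 is a closed polygon drawn with `<path>`. Its stroke #ff8800 means engrave at S223, F3217. After flipping Y the toolpath is (261.2963,13.0058) → (49.0653,14.2918) → (56.1790,74.9460) → (70.5404,41.0129) → (179.0144,156.9444) → (261.2963,13.0058), returning to the start.

G21
G90
G0 X121.1354 Y90.1853
M3 S223
G01 X104.7246 Y74.7847 F3217
G01 X60.2207 Y70.8826
G01 X40.2802 Y78.8002
M5
G0 X104.8802 Y27.6053
M3 S580
G01 X129.4376 Y99.0611 F2486
G01 X76.0386 Y133.3169
G01 X162.0574 Y36.0214
G01 X201.9559 Y51.2868
G01 X204.5009 Y14.6398
M5
G0 X159.7968 Y19.5111
M3 S580
G01 X154.9880 Y27.8402 F2486
G01 X145.3704 Y27.8402
G01 X140.5616 Y19.5111
G01 X145.3704 Y11.1820
G01 X154.9880 Y11.1820
G01 X159.7968 Y19.5111
M5
G0 X261.2963 Y13.0058
M3 S223
G01 X49.0653 Y14.2918 F3217
G01 X56.1790 Y74.9460
G01 X70.5404 Y41.0129
G01 X179.0144 Y156.9444
G01 X261.2963 Y13.0058
M5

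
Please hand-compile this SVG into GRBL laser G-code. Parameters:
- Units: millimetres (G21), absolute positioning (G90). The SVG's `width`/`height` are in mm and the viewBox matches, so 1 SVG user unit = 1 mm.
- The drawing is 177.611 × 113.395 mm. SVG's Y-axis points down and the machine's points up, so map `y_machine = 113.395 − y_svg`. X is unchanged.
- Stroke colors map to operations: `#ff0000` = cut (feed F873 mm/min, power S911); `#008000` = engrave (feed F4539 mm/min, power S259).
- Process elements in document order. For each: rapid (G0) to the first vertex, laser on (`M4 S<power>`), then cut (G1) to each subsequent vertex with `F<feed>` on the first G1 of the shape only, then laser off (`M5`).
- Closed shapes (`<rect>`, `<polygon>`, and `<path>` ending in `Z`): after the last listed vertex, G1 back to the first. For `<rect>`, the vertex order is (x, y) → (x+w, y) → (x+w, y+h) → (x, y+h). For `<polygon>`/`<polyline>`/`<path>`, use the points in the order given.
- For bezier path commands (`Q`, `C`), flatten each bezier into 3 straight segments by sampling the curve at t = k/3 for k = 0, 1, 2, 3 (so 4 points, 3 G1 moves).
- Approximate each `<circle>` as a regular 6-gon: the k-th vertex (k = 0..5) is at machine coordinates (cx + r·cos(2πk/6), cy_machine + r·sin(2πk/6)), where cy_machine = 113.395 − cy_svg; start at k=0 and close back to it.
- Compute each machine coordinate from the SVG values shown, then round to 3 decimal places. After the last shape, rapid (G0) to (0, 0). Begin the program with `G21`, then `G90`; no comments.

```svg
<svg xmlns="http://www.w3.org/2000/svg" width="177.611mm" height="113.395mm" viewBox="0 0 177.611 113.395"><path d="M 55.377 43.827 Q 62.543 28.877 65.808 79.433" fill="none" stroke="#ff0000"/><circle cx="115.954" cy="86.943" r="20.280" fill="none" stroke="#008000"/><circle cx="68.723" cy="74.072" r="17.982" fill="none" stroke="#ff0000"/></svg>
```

viewBox `0 0 177.611 113.395` with mm width/height → 1 unit = 1 mm. Flip: y_m = 113.395 − y_svg.

**Shape 1** — `<path>` quadratic bezier, stroke `#ff0000` → cut (S911, F873). Control points (SVG): P0=(55.377,43.827), P1=(62.543,28.877), P2=(65.808,79.433); sampled at t=k/3. Machine vertices: (55.377,69.568) → (59.721,72.256) → (63.198,60.388) → (65.808,33.962). Open path.

**Shape 2** — `<circle>` circle, stroke `#008000` → engrave (S259, F4539). Machine vertices: (136.234,26.452) → (126.094,44.015) → (105.814,44.015) → (95.674,26.452) → (105.814,8.889) → (126.094,8.889) → (136.234,26.452). Closed: final G1 returns to the first vertex.

**Shape 3** — `<circle>` circle, stroke `#ff0000` → cut (S911, F873). Machine vertices: (86.705,39.323) → (77.714,54.896) → (59.732,54.896) → (50.741,39.323) → (59.732,23.750) → (77.714,23.750) → (86.705,39.323). Closed: final G1 returns to the first vertex.

G21
G90
G0 X55.377 Y69.568
M4 S911
G1 X59.721 Y72.256 F873
G1 X63.198 Y60.388
G1 X65.808 Y33.962
M5
G0 X136.234 Y26.452
M4 S259
G1 X126.094 Y44.015 F4539
G1 X105.814 Y44.015
G1 X95.674 Y26.452
G1 X105.814 Y8.889
G1 X126.094 Y8.889
G1 X136.234 Y26.452
M5
G0 X86.705 Y39.323
M4 S911
G1 X77.714 Y54.896 F873
G1 X59.732 Y54.896
G1 X50.741 Y39.323
G1 X59.732 Y23.750
G1 X77.714 Y23.750
G1 X86.705 Y39.323
M5
G0 X0.000 Y0.000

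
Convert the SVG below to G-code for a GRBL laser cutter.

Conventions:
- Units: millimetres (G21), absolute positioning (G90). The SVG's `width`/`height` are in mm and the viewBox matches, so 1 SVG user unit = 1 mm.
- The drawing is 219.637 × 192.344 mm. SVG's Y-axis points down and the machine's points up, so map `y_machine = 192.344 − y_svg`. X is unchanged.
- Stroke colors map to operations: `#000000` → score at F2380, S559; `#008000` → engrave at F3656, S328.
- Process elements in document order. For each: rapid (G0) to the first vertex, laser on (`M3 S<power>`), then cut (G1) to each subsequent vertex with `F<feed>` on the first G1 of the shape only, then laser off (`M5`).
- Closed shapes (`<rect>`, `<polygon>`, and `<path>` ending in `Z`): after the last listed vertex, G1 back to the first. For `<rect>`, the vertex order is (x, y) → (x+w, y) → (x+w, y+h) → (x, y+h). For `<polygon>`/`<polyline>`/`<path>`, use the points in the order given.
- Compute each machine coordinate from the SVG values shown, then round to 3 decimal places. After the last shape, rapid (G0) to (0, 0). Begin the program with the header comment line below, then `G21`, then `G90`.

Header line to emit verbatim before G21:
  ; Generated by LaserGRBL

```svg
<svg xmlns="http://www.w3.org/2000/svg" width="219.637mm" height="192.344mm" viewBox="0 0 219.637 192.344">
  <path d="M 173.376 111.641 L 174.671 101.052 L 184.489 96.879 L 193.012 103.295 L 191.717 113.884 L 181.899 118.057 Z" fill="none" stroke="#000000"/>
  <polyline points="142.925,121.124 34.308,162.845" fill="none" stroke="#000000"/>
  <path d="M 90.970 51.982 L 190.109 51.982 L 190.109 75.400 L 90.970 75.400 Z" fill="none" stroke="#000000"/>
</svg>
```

; Generated by LaserGRBL
G21
G90
G0 X173.376 Y80.703
M3 S559
G1 X174.671 Y91.292 F2380
G1 X184.489 Y95.465
G1 X193.012 Y89.049
G1 X191.717 Y78.460
G1 X181.899 Y74.287
G1 X173.376 Y80.703
M5
G0 X142.925 Y71.220
M3 S559
G1 X34.308 Y29.499 F2380
M5
G0 X90.970 Y140.362
M3 S559
G1 X190.109 Y140.362 F2380
G1 X190.109 Y116.944
G1 X90.970 Y116.944
G1 X90.970 Y140.362
M5
G0 X0.000 Y0.000

viewBox `0 0 219.637 192.344` with mm width/height → 1 unit = 1 mm. Flip: y_m = 192.344 − y_svg.

**Shape 1** — `<path>` regular polygon, stroke `#000000` → score (S559, F2380). Machine vertices: (173.376,80.703) → (174.671,91.292) → (184.489,95.465) → (193.012,89.049) → (191.717,78.460) → (181.899,74.287) → (173.376,80.703). Closed: final G1 returns to the first vertex.

**Shape 2** — `<polyline>` line segment, stroke `#000000` → score (S559, F2380). Machine vertices: (142.925,71.220) → (34.308,29.499). Open path.

**Shape 3** — `<path>` rectangle, stroke `#000000` → score (S559, F2380). Machine vertices: (90.970,140.362) → (190.109,140.362) → (190.109,116.944) → (90.970,116.944) → (90.970,140.362). Closed: final G1 returns to the first vertex.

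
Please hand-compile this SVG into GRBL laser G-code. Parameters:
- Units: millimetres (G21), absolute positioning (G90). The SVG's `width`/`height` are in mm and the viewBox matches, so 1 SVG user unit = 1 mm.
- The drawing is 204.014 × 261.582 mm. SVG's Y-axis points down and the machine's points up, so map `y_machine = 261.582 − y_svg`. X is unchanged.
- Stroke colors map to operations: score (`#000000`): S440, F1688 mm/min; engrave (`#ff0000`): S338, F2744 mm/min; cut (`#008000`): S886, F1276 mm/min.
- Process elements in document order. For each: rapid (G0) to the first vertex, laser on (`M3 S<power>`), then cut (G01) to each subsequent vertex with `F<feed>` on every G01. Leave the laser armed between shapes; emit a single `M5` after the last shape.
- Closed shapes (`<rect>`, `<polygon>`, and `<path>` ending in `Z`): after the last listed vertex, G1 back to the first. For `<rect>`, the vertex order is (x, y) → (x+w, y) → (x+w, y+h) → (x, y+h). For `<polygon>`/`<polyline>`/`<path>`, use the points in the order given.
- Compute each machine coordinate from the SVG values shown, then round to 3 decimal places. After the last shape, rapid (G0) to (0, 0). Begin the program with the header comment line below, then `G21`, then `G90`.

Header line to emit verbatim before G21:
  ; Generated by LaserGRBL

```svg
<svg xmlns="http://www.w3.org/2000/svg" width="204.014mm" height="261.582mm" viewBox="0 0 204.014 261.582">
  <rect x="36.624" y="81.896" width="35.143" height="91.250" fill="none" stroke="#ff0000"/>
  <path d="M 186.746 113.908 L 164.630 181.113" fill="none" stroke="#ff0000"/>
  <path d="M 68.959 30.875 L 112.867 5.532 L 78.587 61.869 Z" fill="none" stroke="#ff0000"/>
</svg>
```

viewBox `0 0 204.014 261.582` with mm width/height → 1 unit = 1 mm. Flip: y_m = 261.582 − y_svg.

**Shape 1** — `<rect>` rectangle, stroke `#ff0000` → engrave (S338, F2744). Machine vertices: (36.624,179.686) → (71.767,179.686) → (71.767,88.436) → (36.624,88.436) → (36.624,179.686). Closed: final G1 returns to the first vertex.

**Shape 2** — `<path>` line segment, stroke `#ff0000` → engrave (S338, F2744). Machine vertices: (186.746,147.674) → (164.630,80.469). Open path.

**Shape 3** — `<path>` closed polygon, stroke `#ff0000` → engrave (S338, F2744). Machine vertices: (68.959,230.707) → (112.867,256.050) → (78.587,199.713) → (68.959,230.707). Closed: final G1 returns to the first vertex.

; Generated by LaserGRBL
G21
G90
G0 X36.624 Y179.686
M3 S338
G01 X71.767 Y179.686 F2744
G01 X71.767 Y88.436 F2744
G01 X36.624 Y88.436 F2744
G01 X36.624 Y179.686 F2744
G0 X186.746 Y147.674
M3 S338
G01 X164.630 Y80.469 F2744
G0 X68.959 Y230.707
M3 S338
G01 X112.867 Y256.050 F2744
G01 X78.587 Y199.713 F2744
G01 X68.959 Y230.707 F2744
M5
G0 X0.000 Y0.000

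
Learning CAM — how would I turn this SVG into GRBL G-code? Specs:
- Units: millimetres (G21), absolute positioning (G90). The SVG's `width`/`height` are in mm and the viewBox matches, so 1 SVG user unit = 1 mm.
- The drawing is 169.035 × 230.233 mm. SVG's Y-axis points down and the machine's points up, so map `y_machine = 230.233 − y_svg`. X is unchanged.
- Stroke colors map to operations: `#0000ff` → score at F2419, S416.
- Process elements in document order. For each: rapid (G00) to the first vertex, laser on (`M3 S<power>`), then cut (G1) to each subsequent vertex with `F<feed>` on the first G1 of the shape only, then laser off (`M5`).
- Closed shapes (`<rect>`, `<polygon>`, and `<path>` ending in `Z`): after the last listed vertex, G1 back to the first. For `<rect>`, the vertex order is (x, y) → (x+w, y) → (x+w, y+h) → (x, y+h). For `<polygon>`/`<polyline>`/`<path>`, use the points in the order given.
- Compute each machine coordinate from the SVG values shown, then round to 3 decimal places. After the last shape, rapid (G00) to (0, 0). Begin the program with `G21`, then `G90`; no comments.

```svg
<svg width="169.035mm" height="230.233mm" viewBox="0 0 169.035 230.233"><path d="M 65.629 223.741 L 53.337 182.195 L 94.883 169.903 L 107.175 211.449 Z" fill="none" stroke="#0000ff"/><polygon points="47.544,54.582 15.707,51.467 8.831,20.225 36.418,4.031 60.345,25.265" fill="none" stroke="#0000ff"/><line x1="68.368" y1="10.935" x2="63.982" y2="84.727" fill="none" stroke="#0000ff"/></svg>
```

G21
G90
G00 X65.629 Y6.492
M3 S416
G1 X53.337 Y48.038 F2419
G1 X94.883 Y60.330
G1 X107.175 Y18.784
G1 X65.629 Y6.492
M5
G00 X47.544 Y175.651
M3 S416
G1 X15.707 Y178.766 F2419
G1 X8.831 Y210.008
G1 X36.418 Y226.202
G1 X60.345 Y204.968
G1 X47.544 Y175.651
M5
G00 X68.368 Y219.298
M3 S416
G1 X63.982 Y145.506 F2419
M5
G00 X0.000 Y0.000

Since the viewBox matches the mm dimensions, user units are millimetres directly. The only transform is the Y-flip y_m = 230.233 − y_svg.

Shape 1 is a regular polygon drawn with `<path>`. Its stroke #0000ff means score at S416, F2419. After flipping Y the toolpath is (65.629,6.492) → (53.337,48.038) → (94.883,60.330) → (107.175,18.784) → (65.629,6.492), returning to the start.

Shape 2 is a regular polygon drawn with `<polygon>`. Its stroke #0000ff means score at S416, F2419. After flipping Y the toolpath is (47.544,175.651) → (15.707,178.766) → (8.831,210.008) → (36.418,226.202) → (60.345,204.968) → (47.544,175.651), returning to the start.

Shape 3 is a line segment drawn with `<line>`. Its stroke #0000ff means score at S416, F2419. After flipping Y the toolpath is (68.368,219.298) → (63.982,145.506).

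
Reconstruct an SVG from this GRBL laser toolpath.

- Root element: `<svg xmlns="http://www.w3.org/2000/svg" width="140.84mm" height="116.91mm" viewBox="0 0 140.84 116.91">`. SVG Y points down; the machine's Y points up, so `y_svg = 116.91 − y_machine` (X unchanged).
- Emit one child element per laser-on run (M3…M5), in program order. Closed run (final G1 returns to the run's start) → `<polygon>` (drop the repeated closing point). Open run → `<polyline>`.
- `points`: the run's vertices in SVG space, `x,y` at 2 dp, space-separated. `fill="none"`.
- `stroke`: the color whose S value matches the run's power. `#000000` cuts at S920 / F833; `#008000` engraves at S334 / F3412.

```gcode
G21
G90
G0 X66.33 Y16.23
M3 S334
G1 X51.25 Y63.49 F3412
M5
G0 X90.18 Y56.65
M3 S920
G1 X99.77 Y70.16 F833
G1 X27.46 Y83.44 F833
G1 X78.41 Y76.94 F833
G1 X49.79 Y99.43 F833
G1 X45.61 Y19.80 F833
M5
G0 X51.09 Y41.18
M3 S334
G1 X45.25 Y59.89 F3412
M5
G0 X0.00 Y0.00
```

<svg xmlns="http://www.w3.org/2000/svg" width="140.84mm" height="116.91mm" viewBox="0 0 140.84 116.91">
  <polyline points="66.33,100.68 51.25,53.42" fill="none" stroke="#008000"/>
  <polyline points="90.18,60.26 99.77,46.75 27.46,33.47 78.41,39.97 49.79,17.48 45.61,97.11" fill="none" stroke="#000000"/>
  <polyline points="51.09,75.73 45.25,57.02" fill="none" stroke="#008000"/>
</svg>

Machine Y-up, SVG Y-down with viewBox height 116.91, so y_svg = 116.91 − y_machine; X carries over.

Run 1: the run's S334 means `#008000` (engrave). The run is open, so emit a `<polyline>` with points (Y-flipped): 66.33,100.68 51.25,53.42.

Run 2: S920 ⇒ cut layer `#000000`. The run is open, so emit a `<polyline>` with points (Y-flipped): 90.18,60.26 99.77,46.75 27.46,33.47 78.41,39.97 49.79,17.48 45.61,97.11.

Run 3: S334 ⇒ engrave layer `#008000`. The run is open, so emit a `<polyline>` with points (Y-flipped): 51.09,75.73 45.25,57.02.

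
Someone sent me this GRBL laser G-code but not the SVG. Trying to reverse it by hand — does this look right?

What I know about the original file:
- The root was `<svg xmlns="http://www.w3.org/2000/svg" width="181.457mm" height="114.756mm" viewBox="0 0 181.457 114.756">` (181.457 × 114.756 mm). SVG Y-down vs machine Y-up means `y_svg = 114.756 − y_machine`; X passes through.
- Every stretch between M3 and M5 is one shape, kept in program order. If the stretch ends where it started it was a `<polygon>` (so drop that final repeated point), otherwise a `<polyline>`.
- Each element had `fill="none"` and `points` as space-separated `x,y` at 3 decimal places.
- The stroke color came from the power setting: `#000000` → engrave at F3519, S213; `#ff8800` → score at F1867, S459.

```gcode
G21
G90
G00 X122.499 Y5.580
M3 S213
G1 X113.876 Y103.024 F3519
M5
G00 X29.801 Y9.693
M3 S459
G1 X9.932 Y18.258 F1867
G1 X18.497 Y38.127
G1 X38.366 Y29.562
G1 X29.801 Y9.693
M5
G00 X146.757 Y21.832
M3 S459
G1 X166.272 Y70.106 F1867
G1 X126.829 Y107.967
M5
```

y_svg = 114.756 − y_m.

[1] S213→`#000000` (engrave); open run; points: 122.499,109.176 113.876,11.732

[2] S459→`#ff8800` (score); closed run; points: 29.801,105.063 9.932,96.498 18.497,76.629 38.366,85.194

[3] S459→`#ff8800` (score); open run; points: 146.757,92.924 166.272,44.650 126.829,6.789

<svg xmlns="http://www.w3.org/2000/svg" width="181.457mm" height="114.756mm" viewBox="0 0 181.457 114.756">
  <polyline points="122.499,109.176 113.876,11.732" fill="none" stroke="#000000"/>
  <polygon points="29.801,105.063 9.932,96.498 18.497,76.629 38.366,85.194" fill="none" stroke="#ff8800"/>
  <polyline points="146.757,92.924 166.272,44.650 126.829,6.789" fill="none" stroke="#ff8800"/>
</svg>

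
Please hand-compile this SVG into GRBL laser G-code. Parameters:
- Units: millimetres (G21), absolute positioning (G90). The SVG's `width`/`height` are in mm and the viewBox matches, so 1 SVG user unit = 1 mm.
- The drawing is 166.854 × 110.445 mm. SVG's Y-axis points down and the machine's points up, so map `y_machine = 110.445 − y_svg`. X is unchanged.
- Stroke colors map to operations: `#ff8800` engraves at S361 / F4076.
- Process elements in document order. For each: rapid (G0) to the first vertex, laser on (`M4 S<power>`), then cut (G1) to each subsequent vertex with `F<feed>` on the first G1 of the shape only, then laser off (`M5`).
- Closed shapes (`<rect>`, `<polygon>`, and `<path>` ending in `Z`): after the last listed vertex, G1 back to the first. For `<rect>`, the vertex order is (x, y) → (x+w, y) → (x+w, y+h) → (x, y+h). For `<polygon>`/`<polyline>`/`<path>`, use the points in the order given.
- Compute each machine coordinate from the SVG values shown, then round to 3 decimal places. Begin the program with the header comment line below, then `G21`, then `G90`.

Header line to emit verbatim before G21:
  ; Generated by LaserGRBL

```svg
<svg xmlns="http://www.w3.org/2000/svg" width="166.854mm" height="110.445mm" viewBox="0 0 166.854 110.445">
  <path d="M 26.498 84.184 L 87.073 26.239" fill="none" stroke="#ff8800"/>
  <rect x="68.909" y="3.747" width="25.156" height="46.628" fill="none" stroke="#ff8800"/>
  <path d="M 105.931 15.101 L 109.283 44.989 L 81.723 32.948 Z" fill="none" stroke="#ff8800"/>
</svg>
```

Since the viewBox matches the mm dimensions, user units are millimetres directly. The only transform is the Y-flip y_m = 110.445 − y_svg.

Shape 1 is a line segment drawn with `<path>`. Its stroke #ff8800 means engrave at S361, F4076. After flipping Y the toolpath is (26.498,26.261) → (87.073,84.206).

Shape 2 is a rectangle drawn with `<rect>`. Its stroke #ff8800 means engrave at S361, F4076. After flipping Y the toolpath is (68.909,106.698) → (94.065,106.698) → (94.065,60.070) → (68.909,60.070) → (68.909,106.698), returning to the start.

Shape 3 is a regular polygon drawn with `<path>`. Its stroke #ff8800 means engrave at S361, F4076. After flipping Y the toolpath is (105.931,95.344) → (109.283,65.456) → (81.723,77.497) → (105.931,95.344), returning to the start.

; Generated by LaserGRBL
G21
G90
G0 X26.498 Y26.261
M4 S361
G1 X87.073 Y84.206 F4076
M5
G0 X68.909 Y106.698
M4 S361
G1 X94.065 Y106.698 F4076
G1 X94.065 Y60.070
G1 X68.909 Y60.070
G1 X68.909 Y106.698
M5
G0 X105.931 Y95.344
M4 S361
G1 X109.283 Y65.456 F4076
G1 X81.723 Y77.497
G1 X105.931 Y95.344
M5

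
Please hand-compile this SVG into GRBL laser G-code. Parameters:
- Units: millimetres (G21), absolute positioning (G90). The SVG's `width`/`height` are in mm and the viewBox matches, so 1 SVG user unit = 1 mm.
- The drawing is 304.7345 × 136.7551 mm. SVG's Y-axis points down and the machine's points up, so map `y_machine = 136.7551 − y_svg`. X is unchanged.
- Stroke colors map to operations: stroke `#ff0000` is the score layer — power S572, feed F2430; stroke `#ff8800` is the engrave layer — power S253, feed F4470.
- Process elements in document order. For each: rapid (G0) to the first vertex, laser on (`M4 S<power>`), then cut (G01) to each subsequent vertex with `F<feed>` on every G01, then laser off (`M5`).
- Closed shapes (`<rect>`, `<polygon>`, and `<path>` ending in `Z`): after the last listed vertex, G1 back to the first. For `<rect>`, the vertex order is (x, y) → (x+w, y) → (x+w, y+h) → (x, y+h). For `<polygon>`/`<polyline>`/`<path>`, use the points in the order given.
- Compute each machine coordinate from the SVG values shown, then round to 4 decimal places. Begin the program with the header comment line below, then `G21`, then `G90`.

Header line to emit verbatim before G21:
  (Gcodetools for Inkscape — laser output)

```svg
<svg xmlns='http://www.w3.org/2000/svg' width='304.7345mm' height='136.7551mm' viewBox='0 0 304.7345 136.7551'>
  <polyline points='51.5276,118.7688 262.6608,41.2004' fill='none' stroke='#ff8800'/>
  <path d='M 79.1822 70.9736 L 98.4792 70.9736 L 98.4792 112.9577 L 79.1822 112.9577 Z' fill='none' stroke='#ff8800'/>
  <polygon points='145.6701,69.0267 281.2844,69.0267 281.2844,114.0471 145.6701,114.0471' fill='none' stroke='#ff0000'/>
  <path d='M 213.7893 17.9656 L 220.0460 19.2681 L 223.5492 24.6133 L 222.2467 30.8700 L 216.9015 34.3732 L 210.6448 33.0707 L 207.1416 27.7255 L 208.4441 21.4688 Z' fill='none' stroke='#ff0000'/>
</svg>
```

(Gcodetools for Inkscape — laser output)
G21
G90
G0 X51.5276 Y17.9863
M4 S253
G01 X262.6608 Y95.5547 F4470
M5
G0 X79.1822 Y65.7815
M4 S253
G01 X98.4792 Y65.7815 F4470
G01 X98.4792 Y23.7974 F4470
G01 X79.1822 Y23.7974 F4470
G01 X79.1822 Y65.7815 F4470
M5
G0 X145.6701 Y67.7284
M4 S572
G01 X281.2844 Y67.7284 F2430
G01 X281.2844 Y22.7080 F2430
G01 X145.6701 Y22.7080 F2430
G01 X145.6701 Y67.7284 F2430
M5
G0 X213.7893 Y118.7895
M4 S572
G01 X220.0460 Y117.4870 F2430
G01 X223.5492 Y112.1418 F2430
G01 X222.2467 Y105.8851 F2430
G01 X216.9015 Y102.3819 F2430
G01 X210.6448 Y103.6844 F2430
G01 X207.1416 Y109.0296 F2430
G01 X208.4441 Y115.2863 F2430
G01 X213.7893 Y118.7895 F2430
M5

viewBox `0 0 304.7345 136.7551` with mm width/height → 1 unit = 1 mm. Flip: y_m = 136.7551 − y_svg.

**Shape 1** — `<polyline>` line segment, stroke `#ff8800` → engrave (S253, F4470). Machine vertices: (51.5276,17.9863) → (262.6608,95.5547). Open path.

**Shape 2** — `<path>` rectangle, stroke `#ff8800` → engrave (S253, F4470). Machine vertices: (79.1822,65.7815) → (98.4792,65.7815) → (98.4792,23.7974) → (79.1822,23.7974) → (79.1822,65.7815). Closed: final G1 returns to the first vertex.

**Shape 3** — `<polygon>` rectangle, stroke `#ff0000` → score (S572, F2430). Machine vertices: (145.6701,67.7284) → (281.2844,67.7284) → (281.2844,22.7080) → (145.6701,22.7080) → (145.6701,67.7284). Closed: final G1 returns to the first vertex.

**Shape 4** — `<path>` regular polygon, stroke `#ff0000` → score (S572, F2430). Machine vertices: (213.7893,118.7895) → (220.0460,117.4870) → (223.5492,112.1418) → (222.2467,105.8851) → (216.9015,102.3819) → (210.6448,103.6844) → (207.1416,109.0296) → (208.4441,115.2863) → (213.7893,118.7895). Closed: final G1 returns to the first vertex.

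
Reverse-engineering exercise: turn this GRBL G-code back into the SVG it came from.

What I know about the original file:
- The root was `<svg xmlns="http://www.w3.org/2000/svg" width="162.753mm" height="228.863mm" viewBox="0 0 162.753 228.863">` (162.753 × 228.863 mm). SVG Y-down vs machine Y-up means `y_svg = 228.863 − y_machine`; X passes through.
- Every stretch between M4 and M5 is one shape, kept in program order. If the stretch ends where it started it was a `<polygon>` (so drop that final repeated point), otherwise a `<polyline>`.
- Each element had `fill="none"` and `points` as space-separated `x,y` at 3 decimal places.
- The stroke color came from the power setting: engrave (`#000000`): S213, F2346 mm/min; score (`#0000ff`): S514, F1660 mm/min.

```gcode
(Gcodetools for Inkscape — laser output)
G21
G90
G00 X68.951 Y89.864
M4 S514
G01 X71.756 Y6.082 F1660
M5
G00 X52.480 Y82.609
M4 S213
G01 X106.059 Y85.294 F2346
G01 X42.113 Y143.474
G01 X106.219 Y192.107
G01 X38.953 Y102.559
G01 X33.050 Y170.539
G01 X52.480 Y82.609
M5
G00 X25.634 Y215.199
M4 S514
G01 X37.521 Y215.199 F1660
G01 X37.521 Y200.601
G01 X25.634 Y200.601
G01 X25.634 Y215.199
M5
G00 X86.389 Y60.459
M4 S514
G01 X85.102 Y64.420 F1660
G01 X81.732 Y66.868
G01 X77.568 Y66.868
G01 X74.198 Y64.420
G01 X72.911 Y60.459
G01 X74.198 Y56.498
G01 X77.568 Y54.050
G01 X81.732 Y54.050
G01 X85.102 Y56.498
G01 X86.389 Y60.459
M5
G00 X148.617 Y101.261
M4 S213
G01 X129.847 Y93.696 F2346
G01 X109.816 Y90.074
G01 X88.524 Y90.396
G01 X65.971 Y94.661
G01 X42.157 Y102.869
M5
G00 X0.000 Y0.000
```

Machine Y-up, SVG Y-down with viewBox height 228.863, so y_svg = 228.863 − y_machine; X carries over.

Run 1: S514 ⇒ score layer `#0000ff`. The run is open, so emit a `<polyline>` with points (Y-flipped): 68.951,138.999 71.756,222.781.

Run 2: the run's S213 means `#000000` (engrave). The run returns to its start, so emit a `<polygon>` with points (Y-flipped): 52.480,146.254 106.059,143.569 42.113,85.389 106.219,36.756 38.953,126.304 33.050,58.324.

Run 3: S514 ⇒ score layer `#0000ff`. The run returns to its start, so emit a `<polygon>` with points (Y-flipped): 25.634,13.664 37.521,13.664 37.521,28.262 25.634,28.262.

Run 4: S514 ⇒ score layer `#0000ff`. The run returns to its start, so emit a `<polygon>` with points (Y-flipped): 86.389,168.404 85.102,164.443 81.732,161.995 77.568,161.995 74.198,164.443 72.911,168.404 74.198,172.365 77.568,174.813 81.732,174.813 85.102,172.365.

Run 5: the run's S213 means `#000000` (engrave). The run is open, so emit a `<polyline>` with points (Y-flipped): 148.617,127.602 129.847,135.167 109.816,138.789 88.524,138.467 65.971,134.202 42.157,125.994.

<svg xmlns="http://www.w3.org/2000/svg" width="162.753mm" height="228.863mm" viewBox="0 0 162.753 228.863">
  <polyline points="68.951,138.999 71.756,222.781" fill="none" stroke="#0000ff"/>
  <polygon points="52.480,146.254 106.059,143.569 42.113,85.389 106.219,36.756 38.953,126.304 33.050,58.324" fill="none" stroke="#000000"/>
  <polygon points="25.634,13.664 37.521,13.664 37.521,28.262 25.634,28.262" fill="none" stroke="#0000ff"/>
  <polygon points="86.389,168.404 85.102,164.443 81.732,161.995 77.568,161.995 74.198,164.443 72.911,168.404 74.198,172.365 77.568,174.813 81.732,174.813 85.102,172.365" fill="none" stroke="#0000ff"/>
  <polyline points="148.617,127.602 129.847,135.167 109.816,138.789 88.524,138.467 65.971,134.202 42.157,125.994" fill="none" stroke="#000000"/>
</svg>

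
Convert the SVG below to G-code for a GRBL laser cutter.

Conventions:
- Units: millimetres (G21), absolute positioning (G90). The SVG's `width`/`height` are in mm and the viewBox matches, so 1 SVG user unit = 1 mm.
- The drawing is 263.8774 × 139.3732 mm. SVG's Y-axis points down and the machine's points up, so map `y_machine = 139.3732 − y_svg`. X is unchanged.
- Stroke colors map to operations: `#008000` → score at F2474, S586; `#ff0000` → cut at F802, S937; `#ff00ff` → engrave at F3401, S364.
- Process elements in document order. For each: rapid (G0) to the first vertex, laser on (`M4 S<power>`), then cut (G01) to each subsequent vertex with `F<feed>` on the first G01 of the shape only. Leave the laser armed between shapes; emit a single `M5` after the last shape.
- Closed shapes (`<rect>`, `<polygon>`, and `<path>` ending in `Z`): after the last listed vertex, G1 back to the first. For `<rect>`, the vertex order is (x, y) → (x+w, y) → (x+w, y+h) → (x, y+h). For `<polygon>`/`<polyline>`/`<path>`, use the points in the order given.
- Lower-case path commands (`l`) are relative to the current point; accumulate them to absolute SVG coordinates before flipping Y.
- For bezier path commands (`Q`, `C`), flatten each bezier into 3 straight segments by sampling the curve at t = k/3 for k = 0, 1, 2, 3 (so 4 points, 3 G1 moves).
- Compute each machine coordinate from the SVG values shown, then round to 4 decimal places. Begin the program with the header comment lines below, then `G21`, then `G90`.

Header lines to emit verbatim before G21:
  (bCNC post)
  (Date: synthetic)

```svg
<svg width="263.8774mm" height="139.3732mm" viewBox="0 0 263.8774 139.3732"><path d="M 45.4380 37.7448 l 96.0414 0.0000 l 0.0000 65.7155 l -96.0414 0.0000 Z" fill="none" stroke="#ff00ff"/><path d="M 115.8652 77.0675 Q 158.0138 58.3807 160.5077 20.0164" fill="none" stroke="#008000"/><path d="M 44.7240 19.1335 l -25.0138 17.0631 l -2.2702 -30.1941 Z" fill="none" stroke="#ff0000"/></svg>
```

(bCNC post)
(Date: synthetic)
G21
G90
G0 X45.4380 Y101.6284
M4 S364
G01 X141.4794 Y101.6284 F3401
G01 X141.4794 Y35.9129
G01 X45.4380 Y35.9129
G01 X45.4380 Y101.6284
G0 X115.8652 Y62.3057
M4 S586
G01 X139.5582 Y76.9500 F2474
G01 X154.4390 Y95.9670
G01 X160.5077 Y119.3568
G0 X44.7240 Y120.2397
M4 S937
G01 X19.7102 Y103.1766 F802
G01 X17.4400 Y133.3707
G01 X44.7240 Y120.2397
M5

1 u = 1 mm; y_m = 139.3732 − y.

[1] `<path>` rectangle, #ff00ff→engrave S364 F3401: (45.4380,101.6284) → (141.4794,101.6284) → (141.4794,35.9129) → (45.4380,35.9129) → (45.4380,101.6284) (closed)

[2] `<path>` quadratic bezier, #008000→score S586 F2474: (115.8652,62.3057) → (139.5582,76.9500) → (154.4390,95.9670) → (160.5077,119.3568)

[3] `<path>` regular polygon, #ff0000→cut S937 F802: (44.7240,120.2397) → (19.7102,103.1766) → (17.4400,133.3707) → (44.7240,120.2397) (closed)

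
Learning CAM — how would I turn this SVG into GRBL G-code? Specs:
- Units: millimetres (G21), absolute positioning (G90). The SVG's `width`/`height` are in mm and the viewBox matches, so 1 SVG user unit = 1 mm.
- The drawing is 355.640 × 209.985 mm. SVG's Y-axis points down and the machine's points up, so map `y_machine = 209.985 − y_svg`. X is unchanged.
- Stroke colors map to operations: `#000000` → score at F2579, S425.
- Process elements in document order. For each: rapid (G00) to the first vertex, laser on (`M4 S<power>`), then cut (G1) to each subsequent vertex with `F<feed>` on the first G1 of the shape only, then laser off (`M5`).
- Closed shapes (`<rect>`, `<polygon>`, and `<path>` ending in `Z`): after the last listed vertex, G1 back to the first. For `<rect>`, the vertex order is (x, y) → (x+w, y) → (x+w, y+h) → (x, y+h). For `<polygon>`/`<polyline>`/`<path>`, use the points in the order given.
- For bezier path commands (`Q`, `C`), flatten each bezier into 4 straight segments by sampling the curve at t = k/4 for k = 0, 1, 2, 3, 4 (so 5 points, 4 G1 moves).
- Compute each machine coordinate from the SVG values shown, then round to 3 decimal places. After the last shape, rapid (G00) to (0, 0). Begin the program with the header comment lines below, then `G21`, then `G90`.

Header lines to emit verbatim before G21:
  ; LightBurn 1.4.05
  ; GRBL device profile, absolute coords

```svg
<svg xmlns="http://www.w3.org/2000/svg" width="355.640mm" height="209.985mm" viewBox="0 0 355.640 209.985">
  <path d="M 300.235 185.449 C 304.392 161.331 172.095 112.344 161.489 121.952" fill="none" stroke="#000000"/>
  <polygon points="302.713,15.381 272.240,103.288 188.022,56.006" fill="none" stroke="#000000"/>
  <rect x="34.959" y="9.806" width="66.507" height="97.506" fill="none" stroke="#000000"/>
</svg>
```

; LightBurn 1.4.05
; GRBL device profile, absolute coords
G21
G90
G00 X300.235 Y24.536
M4 S425
G1 X281.801 Y45.983 F2579
G1 X236.398 Y68.932
G1 X188.227 Y85.557
G1 X161.489 Y88.033
M5
G00 X302.713 Y194.604
M4 S425
G1 X272.240 Y106.697 F2579
G1 X188.022 Y153.979
G1 X302.713 Y194.604
M5
G00 X34.959 Y200.179
M4 S425
G1 X101.466 Y200.179 F2579
G1 X101.466 Y102.673
G1 X34.959 Y102.673
G1 X34.959 Y200.179
M5
G00 X0.000 Y0.000

1 u = 1 mm; y_m = 209.985 − y.

[1] `<path>` cubic bezier, #000000→score S425 F2579: (300.235,24.536) → (281.801,45.983) → (236.398,68.932) → (188.227,85.557) → (161.489,88.033)

[2] `<polygon>` closed polygon, #000000→score S425 F2579: (302.713,194.604) → (272.240,106.697) → (188.022,153.979) → (302.713,194.604) (closed)

[3] `<rect>` rectangle, #000000→score S425 F2579: (34.959,200.179) → (101.466,200.179) → (101.466,102.673) → (34.959,102.673) → (34.959,200.179) (closed)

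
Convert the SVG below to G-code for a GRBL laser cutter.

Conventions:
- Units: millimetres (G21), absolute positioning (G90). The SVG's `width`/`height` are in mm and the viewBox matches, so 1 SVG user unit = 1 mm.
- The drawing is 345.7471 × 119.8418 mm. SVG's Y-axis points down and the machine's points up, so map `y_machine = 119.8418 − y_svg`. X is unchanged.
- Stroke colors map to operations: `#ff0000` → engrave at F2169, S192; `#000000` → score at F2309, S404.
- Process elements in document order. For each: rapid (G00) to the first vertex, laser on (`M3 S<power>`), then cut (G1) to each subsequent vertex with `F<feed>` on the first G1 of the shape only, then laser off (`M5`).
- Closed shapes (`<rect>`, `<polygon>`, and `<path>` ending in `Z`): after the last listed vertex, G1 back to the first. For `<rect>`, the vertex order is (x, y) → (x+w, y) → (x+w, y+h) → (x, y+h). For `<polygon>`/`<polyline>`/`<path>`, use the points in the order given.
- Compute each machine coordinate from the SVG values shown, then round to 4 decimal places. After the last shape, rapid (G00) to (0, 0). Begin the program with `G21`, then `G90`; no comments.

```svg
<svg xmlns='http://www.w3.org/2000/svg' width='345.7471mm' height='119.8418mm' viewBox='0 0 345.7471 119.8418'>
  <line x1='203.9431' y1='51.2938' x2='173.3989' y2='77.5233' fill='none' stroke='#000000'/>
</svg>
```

Since the viewBox matches the mm dimensions, user units are millimetres directly. The only transform is the Y-flip y_m = 119.8418 − y_svg.

Shape 1 is a line segment drawn with `<line>`. Its stroke #000000 means score at S404, F2309. After flipping Y the toolpath is (203.9431,68.5480) → (173.3989,42.3185).

G21
G90
G00 X203.9431 Y68.5480
M3 S404
G1 X173.3989 Y42.3185 F2309
M5
G00 X0.0000 Y0.0000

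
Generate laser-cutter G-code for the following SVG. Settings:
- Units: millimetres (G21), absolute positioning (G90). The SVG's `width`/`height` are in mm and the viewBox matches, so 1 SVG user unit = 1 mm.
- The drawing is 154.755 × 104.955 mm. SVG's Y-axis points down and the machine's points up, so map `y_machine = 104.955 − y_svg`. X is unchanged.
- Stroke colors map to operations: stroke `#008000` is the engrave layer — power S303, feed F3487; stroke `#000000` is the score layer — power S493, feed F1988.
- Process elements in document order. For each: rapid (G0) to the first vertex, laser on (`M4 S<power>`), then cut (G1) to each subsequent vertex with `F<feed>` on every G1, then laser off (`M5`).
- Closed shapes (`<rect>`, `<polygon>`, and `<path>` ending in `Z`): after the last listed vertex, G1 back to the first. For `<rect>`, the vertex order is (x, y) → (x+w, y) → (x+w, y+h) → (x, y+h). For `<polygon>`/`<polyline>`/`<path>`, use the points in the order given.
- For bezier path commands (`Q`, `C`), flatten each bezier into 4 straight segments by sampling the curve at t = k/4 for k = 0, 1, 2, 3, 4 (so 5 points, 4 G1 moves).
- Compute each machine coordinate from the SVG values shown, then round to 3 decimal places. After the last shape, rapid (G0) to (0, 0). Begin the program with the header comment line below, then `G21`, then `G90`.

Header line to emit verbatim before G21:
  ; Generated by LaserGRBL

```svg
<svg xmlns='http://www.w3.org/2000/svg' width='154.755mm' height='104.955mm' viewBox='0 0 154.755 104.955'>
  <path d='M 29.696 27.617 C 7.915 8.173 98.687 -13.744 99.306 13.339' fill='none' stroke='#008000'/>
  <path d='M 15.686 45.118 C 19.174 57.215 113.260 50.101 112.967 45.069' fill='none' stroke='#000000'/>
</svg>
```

1 u = 1 mm; y_m = 104.955 − y.

[1] `<path>` cubic bezier, #008000→engrave S303 F3487: (29.696,77.338) → (31.297,91.580) → (56.101,101.925) → (85.105,103.545) → (99.306,91.616)

[2] `<path>` cubic bezier, #000000→score S493 F1988: (15.686,59.837) → (32.399,54.034) → (65.744,53.438) → (98.381,56.054) → (112.967,59.886)

; Generated by LaserGRBL
G21
G90
G0 X29.696 Y77.338
M4 S303
G1 X31.297 Y91.580 F3487
G1 X56.101 Y101.925 F3487
G1 X85.105 Y103.545 F3487
G1 X99.306 Y91.616 F3487
M5
G0 X15.686 Y59.837
M4 S493
G1 X32.399 Y54.034 F1988
G1 X65.744 Y53.438 F1988
G1 X98.381 Y56.054 F1988
G1 X112.967 Y59.886 F1988
M5
G0 X0.000 Y0.000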